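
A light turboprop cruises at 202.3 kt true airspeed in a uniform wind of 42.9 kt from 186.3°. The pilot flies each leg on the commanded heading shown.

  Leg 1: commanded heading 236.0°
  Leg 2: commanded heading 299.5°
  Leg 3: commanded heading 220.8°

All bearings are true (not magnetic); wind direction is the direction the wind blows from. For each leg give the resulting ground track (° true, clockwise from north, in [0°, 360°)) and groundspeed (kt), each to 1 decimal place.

Leg 1: track=246.6°, groundspeed=177.6 kt
Leg 2: track=309.7°, groundspeed=222.7 kt
Leg 3: track=229.1°, groundspeed=168.7 kt

Leg 1: heading 236.0°; drift +10.6° → track 246.6°, groundspeed 177.6 kt
Leg 2: heading 299.5°; drift +10.2° → track 309.7°, groundspeed 222.7 kt
Leg 3: heading 220.8°; drift +8.3° → track 229.1°, groundspeed 168.7 kt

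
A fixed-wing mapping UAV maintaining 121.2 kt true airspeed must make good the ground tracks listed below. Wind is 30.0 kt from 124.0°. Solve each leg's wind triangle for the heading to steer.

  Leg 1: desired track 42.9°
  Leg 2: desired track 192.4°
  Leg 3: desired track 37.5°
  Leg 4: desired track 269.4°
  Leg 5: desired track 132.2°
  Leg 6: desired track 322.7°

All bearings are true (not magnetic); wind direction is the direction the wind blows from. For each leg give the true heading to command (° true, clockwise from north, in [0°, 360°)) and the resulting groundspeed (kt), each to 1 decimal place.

Leg 1: heading=57.1°, groundspeed=112.9 kt
Leg 2: heading=179.1°, groundspeed=106.9 kt
Leg 3: heading=51.8°, groundspeed=115.6 kt
Leg 4: heading=261.3°, groundspeed=144.7 kt
Leg 5: heading=130.2°, groundspeed=91.4 kt
Leg 6: heading=327.3°, groundspeed=149.2 kt

Leg 1: desired track 42.9°; wind correction +14.2° → command heading 57.1°, groundspeed 112.9 kt
Leg 2: desired track 192.4°; wind correction -13.3° → command heading 179.1°, groundspeed 106.9 kt
Leg 3: desired track 37.5°; wind correction +14.3° → command heading 51.8°, groundspeed 115.6 kt
Leg 4: desired track 269.4°; wind correction -8.1° → command heading 261.3°, groundspeed 144.7 kt
Leg 5: desired track 132.2°; wind correction -2.0° → command heading 130.2°, groundspeed 91.4 kt
Leg 6: desired track 322.7°; wind correction +4.6° → command heading 327.3°, groundspeed 149.2 kt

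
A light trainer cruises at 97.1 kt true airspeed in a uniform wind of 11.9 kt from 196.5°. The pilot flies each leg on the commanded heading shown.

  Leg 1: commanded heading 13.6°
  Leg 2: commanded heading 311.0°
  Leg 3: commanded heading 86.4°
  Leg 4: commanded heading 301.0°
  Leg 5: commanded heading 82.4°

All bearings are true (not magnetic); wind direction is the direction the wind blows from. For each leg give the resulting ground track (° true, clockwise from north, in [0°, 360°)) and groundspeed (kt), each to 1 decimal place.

Leg 1: heading 13.6°; drift +0.3° → track 13.9°, groundspeed 109.0 kt
Leg 2: heading 311.0°; drift +6.1° → track 317.1°, groundspeed 102.6 kt
Leg 3: heading 86.4°; drift -6.3° → track 80.1°, groundspeed 101.8 kt
Leg 4: heading 301.0°; drift +6.6° → track 307.6°, groundspeed 100.7 kt
Leg 5: heading 82.4°; drift -6.1° → track 76.3°, groundspeed 102.5 kt

Leg 1: track=13.9°, groundspeed=109.0 kt
Leg 2: track=317.1°, groundspeed=102.6 kt
Leg 3: track=80.1°, groundspeed=101.8 kt
Leg 4: track=307.6°, groundspeed=100.7 kt
Leg 5: track=76.3°, groundspeed=102.5 kt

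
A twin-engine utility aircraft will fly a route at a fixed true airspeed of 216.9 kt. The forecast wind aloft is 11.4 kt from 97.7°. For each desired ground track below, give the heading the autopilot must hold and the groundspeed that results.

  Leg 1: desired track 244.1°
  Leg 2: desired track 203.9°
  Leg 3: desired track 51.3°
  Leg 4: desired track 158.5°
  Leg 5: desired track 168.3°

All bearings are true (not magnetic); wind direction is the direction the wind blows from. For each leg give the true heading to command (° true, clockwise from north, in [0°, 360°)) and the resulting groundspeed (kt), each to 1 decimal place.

Leg 1: desired track 244.1°; wind correction -1.7° → command heading 242.4°, groundspeed 226.3 kt
Leg 2: desired track 203.9°; wind correction -2.9° → command heading 201.0°, groundspeed 219.8 kt
Leg 3: desired track 51.3°; wind correction +2.2° → command heading 53.5°, groundspeed 208.9 kt
Leg 4: desired track 158.5°; wind correction -2.6° → command heading 155.9°, groundspeed 211.1 kt
Leg 5: desired track 168.3°; wind correction -2.8° → command heading 165.5°, groundspeed 212.8 kt

Leg 1: heading=242.4°, groundspeed=226.3 kt
Leg 2: heading=201.0°, groundspeed=219.8 kt
Leg 3: heading=53.5°, groundspeed=208.9 kt
Leg 4: heading=155.9°, groundspeed=211.1 kt
Leg 5: heading=165.5°, groundspeed=212.8 kt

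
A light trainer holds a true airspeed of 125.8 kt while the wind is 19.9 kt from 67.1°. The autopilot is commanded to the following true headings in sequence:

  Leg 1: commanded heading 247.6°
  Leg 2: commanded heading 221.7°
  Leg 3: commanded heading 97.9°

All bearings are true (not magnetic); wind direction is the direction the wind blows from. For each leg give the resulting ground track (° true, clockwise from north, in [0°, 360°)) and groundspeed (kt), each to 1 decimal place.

Leg 1: track=247.5°, groundspeed=145.7 kt
Leg 2: track=225.1°, groundspeed=144.0 kt
Leg 3: track=103.3°, groundspeed=109.2 kt

Leg 1: heading 247.6°; drift -0.1° → track 247.5°, groundspeed 145.7 kt
Leg 2: heading 221.7°; drift +3.4° → track 225.1°, groundspeed 144.0 kt
Leg 3: heading 97.9°; drift +5.4° → track 103.3°, groundspeed 109.2 kt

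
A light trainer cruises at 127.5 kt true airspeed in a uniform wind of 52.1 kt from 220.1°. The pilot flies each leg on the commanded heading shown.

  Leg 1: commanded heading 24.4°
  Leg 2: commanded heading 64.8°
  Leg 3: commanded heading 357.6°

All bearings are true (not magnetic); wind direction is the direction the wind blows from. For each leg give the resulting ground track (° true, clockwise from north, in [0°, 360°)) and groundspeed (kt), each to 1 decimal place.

Leg 1: heading 24.4°; drift +4.5° → track 28.9°, groundspeed 178.2 kt
Leg 2: heading 64.8°; drift -7.1° → track 57.7°, groundspeed 176.2 kt
Leg 3: heading 357.6°; drift +12.0° → track 9.6°, groundspeed 169.6 kt

Leg 1: track=28.9°, groundspeed=178.2 kt
Leg 2: track=57.7°, groundspeed=176.2 kt
Leg 3: track=9.6°, groundspeed=169.6 kt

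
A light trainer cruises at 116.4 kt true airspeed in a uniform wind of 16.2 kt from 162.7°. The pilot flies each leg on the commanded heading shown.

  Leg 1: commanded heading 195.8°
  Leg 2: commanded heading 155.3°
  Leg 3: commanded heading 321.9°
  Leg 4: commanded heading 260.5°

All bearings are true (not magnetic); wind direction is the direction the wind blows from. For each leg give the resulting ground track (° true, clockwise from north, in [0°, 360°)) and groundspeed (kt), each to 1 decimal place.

Leg 1: heading 195.8°; drift +4.9° → track 200.7°, groundspeed 103.2 kt
Leg 2: heading 155.3°; drift -1.2° → track 154.1°, groundspeed 100.4 kt
Leg 3: heading 321.9°; drift +2.5° → track 324.4°, groundspeed 131.7 kt
Leg 4: heading 260.5°; drift +7.7° → track 268.2°, groundspeed 119.7 kt

Leg 1: track=200.7°, groundspeed=103.2 kt
Leg 2: track=154.1°, groundspeed=100.4 kt
Leg 3: track=324.4°, groundspeed=131.7 kt
Leg 4: track=268.2°, groundspeed=119.7 kt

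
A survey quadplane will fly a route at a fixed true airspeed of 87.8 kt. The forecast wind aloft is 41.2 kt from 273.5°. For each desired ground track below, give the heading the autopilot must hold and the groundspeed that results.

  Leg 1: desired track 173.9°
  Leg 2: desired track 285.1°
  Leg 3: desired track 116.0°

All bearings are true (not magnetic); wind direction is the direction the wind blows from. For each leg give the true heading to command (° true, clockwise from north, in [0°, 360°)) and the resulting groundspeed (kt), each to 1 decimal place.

Leg 1: heading=201.5°, groundspeed=84.7 kt
Leg 2: heading=279.7°, groundspeed=47.0 kt
Leg 3: heading=126.3°, groundspeed=124.4 kt

Leg 1: desired track 173.9°; wind correction +27.6° → command heading 201.5°, groundspeed 84.7 kt
Leg 2: desired track 285.1°; wind correction -5.4° → command heading 279.7°, groundspeed 47.0 kt
Leg 3: desired track 116.0°; wind correction +10.3° → command heading 126.3°, groundspeed 124.4 kt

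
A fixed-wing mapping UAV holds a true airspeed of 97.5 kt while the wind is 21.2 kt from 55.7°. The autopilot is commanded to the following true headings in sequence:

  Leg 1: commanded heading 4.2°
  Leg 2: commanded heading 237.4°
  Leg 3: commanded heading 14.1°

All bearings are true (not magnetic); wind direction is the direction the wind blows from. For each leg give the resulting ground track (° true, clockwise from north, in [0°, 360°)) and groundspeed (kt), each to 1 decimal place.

Leg 1: track=353.1°, groundspeed=85.9 kt
Leg 2: track=237.1°, groundspeed=118.7 kt
Leg 3: track=4.3°, groundspeed=82.9 kt

Leg 1: heading 4.2°; drift -11.1° → track 353.1°, groundspeed 85.9 kt
Leg 2: heading 237.4°; drift -0.3° → track 237.1°, groundspeed 118.7 kt
Leg 3: heading 14.1°; drift -9.8° → track 4.3°, groundspeed 82.9 kt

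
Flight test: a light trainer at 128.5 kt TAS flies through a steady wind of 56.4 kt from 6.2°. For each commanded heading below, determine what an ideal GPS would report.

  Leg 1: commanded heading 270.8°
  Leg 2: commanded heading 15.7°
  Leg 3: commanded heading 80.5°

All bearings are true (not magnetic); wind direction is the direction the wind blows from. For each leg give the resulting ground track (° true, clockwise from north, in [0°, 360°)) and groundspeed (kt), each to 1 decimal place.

Leg 1: heading 270.8°; drift -22.8° → track 248.0°, groundspeed 145.1 kt
Leg 2: heading 15.7°; drift +7.3° → track 23.0°, groundspeed 73.5 kt
Leg 3: heading 80.5°; drift +25.6° → track 106.1°, groundspeed 125.6 kt

Leg 1: track=248.0°, groundspeed=145.1 kt
Leg 2: track=23.0°, groundspeed=73.5 kt
Leg 3: track=106.1°, groundspeed=125.6 kt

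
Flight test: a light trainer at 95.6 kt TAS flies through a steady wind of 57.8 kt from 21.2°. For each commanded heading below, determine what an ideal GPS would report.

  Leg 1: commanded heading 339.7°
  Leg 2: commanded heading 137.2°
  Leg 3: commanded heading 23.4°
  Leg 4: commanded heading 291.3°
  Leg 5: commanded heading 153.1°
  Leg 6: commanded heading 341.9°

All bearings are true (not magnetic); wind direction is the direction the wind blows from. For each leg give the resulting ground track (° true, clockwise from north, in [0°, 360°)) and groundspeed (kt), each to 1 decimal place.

Leg 1: heading 339.7°; drift -36.2° → track 303.5°, groundspeed 64.8 kt
Leg 2: heading 137.2°; drift +23.2° → track 160.4°, groundspeed 131.6 kt
Leg 3: heading 23.4°; drift +3.4° → track 26.8°, groundspeed 37.9 kt
Leg 4: heading 291.3°; drift -31.2° → track 260.1°, groundspeed 111.6 kt
Leg 5: heading 153.1°; drift +17.8° → track 170.9°, groundspeed 140.9 kt
Leg 6: heading 341.9°; drift -35.7° → track 306.2°, groundspeed 62.7 kt

Leg 1: track=303.5°, groundspeed=64.8 kt
Leg 2: track=160.4°, groundspeed=131.6 kt
Leg 3: track=26.8°, groundspeed=37.9 kt
Leg 4: track=260.1°, groundspeed=111.6 kt
Leg 5: track=170.9°, groundspeed=140.9 kt
Leg 6: track=306.2°, groundspeed=62.7 kt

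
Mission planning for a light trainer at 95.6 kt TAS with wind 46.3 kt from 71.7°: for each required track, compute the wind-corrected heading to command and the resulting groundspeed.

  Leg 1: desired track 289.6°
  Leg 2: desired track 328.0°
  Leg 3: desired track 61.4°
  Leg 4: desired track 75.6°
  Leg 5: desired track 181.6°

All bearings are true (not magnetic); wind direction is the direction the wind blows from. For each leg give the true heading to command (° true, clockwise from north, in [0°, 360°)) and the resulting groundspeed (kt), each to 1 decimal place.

Leg 1: desired track 289.6°; wind correction +17.3° → command heading 306.9°, groundspeed 127.8 kt
Leg 2: desired track 328.0°; wind correction +28.1° → command heading 356.1°, groundspeed 95.3 kt
Leg 3: desired track 61.4°; wind correction +5.0° → command heading 66.4°, groundspeed 49.7 kt
Leg 4: desired track 75.6°; wind correction -1.9° → command heading 73.7°, groundspeed 49.4 kt
Leg 5: desired track 181.6°; wind correction -27.1° → command heading 154.5°, groundspeed 100.9 kt

Leg 1: heading=306.9°, groundspeed=127.8 kt
Leg 2: heading=356.1°, groundspeed=95.3 kt
Leg 3: heading=66.4°, groundspeed=49.7 kt
Leg 4: heading=73.7°, groundspeed=49.4 kt
Leg 5: heading=154.5°, groundspeed=100.9 kt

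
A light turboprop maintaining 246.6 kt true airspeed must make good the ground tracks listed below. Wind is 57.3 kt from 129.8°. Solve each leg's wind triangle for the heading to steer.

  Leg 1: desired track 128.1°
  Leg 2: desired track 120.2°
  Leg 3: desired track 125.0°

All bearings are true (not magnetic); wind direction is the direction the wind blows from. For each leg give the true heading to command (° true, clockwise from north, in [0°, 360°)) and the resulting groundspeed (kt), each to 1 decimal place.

Leg 1: heading=128.5°, groundspeed=189.3 kt
Leg 2: heading=122.4°, groundspeed=189.9 kt
Leg 3: heading=126.1°, groundspeed=189.5 kt

Leg 1: desired track 128.1°; wind correction +0.4° → command heading 128.5°, groundspeed 189.3 kt
Leg 2: desired track 120.2°; wind correction +2.2° → command heading 122.4°, groundspeed 189.9 kt
Leg 3: desired track 125.0°; wind correction +1.1° → command heading 126.1°, groundspeed 189.5 kt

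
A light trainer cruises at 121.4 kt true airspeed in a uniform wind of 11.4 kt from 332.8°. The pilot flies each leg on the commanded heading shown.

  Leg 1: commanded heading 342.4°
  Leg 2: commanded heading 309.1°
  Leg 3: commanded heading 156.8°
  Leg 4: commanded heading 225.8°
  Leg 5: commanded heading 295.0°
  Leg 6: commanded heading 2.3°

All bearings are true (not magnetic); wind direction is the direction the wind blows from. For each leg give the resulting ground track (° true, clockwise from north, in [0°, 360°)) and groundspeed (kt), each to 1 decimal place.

Leg 1: heading 342.4°; drift +1.0° → track 343.4°, groundspeed 110.2 kt
Leg 2: heading 309.1°; drift -2.4° → track 306.7°, groundspeed 111.1 kt
Leg 3: heading 156.8°; drift -0.3° → track 156.5°, groundspeed 132.8 kt
Leg 4: heading 225.8°; drift -5.0° → track 220.8°, groundspeed 125.2 kt
Leg 5: heading 295.0°; drift -3.6° → track 291.4°, groundspeed 112.6 kt
Leg 6: heading 2.3°; drift +2.9° → track 5.2°, groundspeed 111.6 kt

Leg 1: track=343.4°, groundspeed=110.2 kt
Leg 2: track=306.7°, groundspeed=111.1 kt
Leg 3: track=156.5°, groundspeed=132.8 kt
Leg 4: track=220.8°, groundspeed=125.2 kt
Leg 5: track=291.4°, groundspeed=112.6 kt
Leg 6: track=5.2°, groundspeed=111.6 kt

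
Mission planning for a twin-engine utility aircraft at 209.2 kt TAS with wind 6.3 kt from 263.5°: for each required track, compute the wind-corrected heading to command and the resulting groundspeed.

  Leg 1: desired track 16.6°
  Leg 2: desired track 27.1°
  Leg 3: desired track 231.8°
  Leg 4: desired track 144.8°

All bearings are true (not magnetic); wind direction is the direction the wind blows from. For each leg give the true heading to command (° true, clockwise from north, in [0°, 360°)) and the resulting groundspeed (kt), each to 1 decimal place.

Leg 1: desired track 16.6°; wind correction -1.6° → command heading 15.0°, groundspeed 211.6 kt
Leg 2: desired track 27.1°; wind correction -1.4° → command heading 25.7°, groundspeed 212.6 kt
Leg 3: desired track 231.8°; wind correction +0.9° → command heading 232.7°, groundspeed 203.8 kt
Leg 4: desired track 144.8°; wind correction +1.5° → command heading 146.3°, groundspeed 212.2 kt

Leg 1: heading=15.0°, groundspeed=211.6 kt
Leg 2: heading=25.7°, groundspeed=212.6 kt
Leg 3: heading=232.7°, groundspeed=203.8 kt
Leg 4: heading=146.3°, groundspeed=212.2 kt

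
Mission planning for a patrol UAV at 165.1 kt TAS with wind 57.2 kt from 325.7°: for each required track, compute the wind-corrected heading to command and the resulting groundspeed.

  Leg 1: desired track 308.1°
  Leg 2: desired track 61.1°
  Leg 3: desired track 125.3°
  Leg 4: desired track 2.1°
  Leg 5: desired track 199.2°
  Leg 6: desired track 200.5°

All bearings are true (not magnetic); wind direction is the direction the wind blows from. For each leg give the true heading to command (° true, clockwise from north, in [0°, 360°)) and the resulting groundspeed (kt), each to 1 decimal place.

Leg 1: desired track 308.1°; wind correction +6.0° → command heading 314.1°, groundspeed 109.7 kt
Leg 2: desired track 61.1°; wind correction -20.2° → command heading 40.9°, groundspeed 160.4 kt
Leg 3: desired track 125.3°; wind correction -6.9° → command heading 118.4°, groundspeed 217.5 kt
Leg 4: desired track 2.1°; wind correction -11.9° → command heading 350.2°, groundspeed 115.5 kt
Leg 5: desired track 199.2°; wind correction +16.2° → command heading 215.4°, groundspeed 192.6 kt
Leg 6: desired track 200.5°; wind correction +16.4° → command heading 216.9°, groundspeed 191.3 kt

Leg 1: heading=314.1°, groundspeed=109.7 kt
Leg 2: heading=40.9°, groundspeed=160.4 kt
Leg 3: heading=118.4°, groundspeed=217.5 kt
Leg 4: heading=350.2°, groundspeed=115.5 kt
Leg 5: heading=215.4°, groundspeed=192.6 kt
Leg 6: heading=216.9°, groundspeed=191.3 kt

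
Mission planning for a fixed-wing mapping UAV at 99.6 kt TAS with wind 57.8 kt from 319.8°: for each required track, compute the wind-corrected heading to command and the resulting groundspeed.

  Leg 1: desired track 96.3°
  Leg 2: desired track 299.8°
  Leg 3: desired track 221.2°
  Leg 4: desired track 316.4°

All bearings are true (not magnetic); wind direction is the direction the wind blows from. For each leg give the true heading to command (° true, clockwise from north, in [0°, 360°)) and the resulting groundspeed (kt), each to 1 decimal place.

Leg 1: heading=72.8°, groundspeed=133.2 kt
Leg 2: heading=311.2°, groundspeed=43.3 kt
Leg 3: heading=256.2°, groundspeed=90.2 kt
Leg 4: heading=318.4°, groundspeed=41.8 kt

Leg 1: desired track 96.3°; wind correction -23.5° → command heading 72.8°, groundspeed 133.2 kt
Leg 2: desired track 299.8°; wind correction +11.4° → command heading 311.2°, groundspeed 43.3 kt
Leg 3: desired track 221.2°; wind correction +35.0° → command heading 256.2°, groundspeed 90.2 kt
Leg 4: desired track 316.4°; wind correction +2.0° → command heading 318.4°, groundspeed 41.8 kt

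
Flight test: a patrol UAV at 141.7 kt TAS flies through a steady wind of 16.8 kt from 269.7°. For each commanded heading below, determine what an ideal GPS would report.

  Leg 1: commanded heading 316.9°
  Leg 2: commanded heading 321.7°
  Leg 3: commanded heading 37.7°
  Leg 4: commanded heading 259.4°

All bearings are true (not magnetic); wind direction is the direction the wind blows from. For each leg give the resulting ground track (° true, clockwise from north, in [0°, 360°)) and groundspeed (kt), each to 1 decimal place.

Leg 1: heading 316.9°; drift +5.4° → track 322.3°, groundspeed 130.9 kt
Leg 2: heading 321.7°; drift +5.8° → track 327.5°, groundspeed 132.0 kt
Leg 3: heading 37.7°; drift +5.0° → track 42.7°, groundspeed 152.6 kt
Leg 4: heading 259.4°; drift -1.4° → track 258.0°, groundspeed 125.2 kt

Leg 1: track=322.3°, groundspeed=130.9 kt
Leg 2: track=327.5°, groundspeed=132.0 kt
Leg 3: track=42.7°, groundspeed=152.6 kt
Leg 4: track=258.0°, groundspeed=125.2 kt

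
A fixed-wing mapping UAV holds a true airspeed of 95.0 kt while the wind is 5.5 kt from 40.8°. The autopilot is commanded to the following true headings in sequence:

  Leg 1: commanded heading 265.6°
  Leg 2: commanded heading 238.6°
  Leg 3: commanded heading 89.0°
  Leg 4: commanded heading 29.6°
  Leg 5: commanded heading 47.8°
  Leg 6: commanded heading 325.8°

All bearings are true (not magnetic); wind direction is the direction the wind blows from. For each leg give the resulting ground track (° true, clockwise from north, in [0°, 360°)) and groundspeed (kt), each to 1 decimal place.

Leg 1: heading 265.6°; drift -2.2° → track 263.4°, groundspeed 99.0 kt
Leg 2: heading 238.6°; drift -1.0° → track 237.6°, groundspeed 100.3 kt
Leg 3: heading 89.0°; drift +2.6° → track 91.6°, groundspeed 91.4 kt
Leg 4: heading 29.6°; drift -0.7° → track 28.9°, groundspeed 89.6 kt
Leg 5: heading 47.8°; drift +0.4° → track 48.2°, groundspeed 89.5 kt
Leg 6: heading 325.8°; drift -3.2° → track 322.6°, groundspeed 93.7 kt

Leg 1: track=263.4°, groundspeed=99.0 kt
Leg 2: track=237.6°, groundspeed=100.3 kt
Leg 3: track=91.6°, groundspeed=91.4 kt
Leg 4: track=28.9°, groundspeed=89.6 kt
Leg 5: track=48.2°, groundspeed=89.5 kt
Leg 6: track=322.6°, groundspeed=93.7 kt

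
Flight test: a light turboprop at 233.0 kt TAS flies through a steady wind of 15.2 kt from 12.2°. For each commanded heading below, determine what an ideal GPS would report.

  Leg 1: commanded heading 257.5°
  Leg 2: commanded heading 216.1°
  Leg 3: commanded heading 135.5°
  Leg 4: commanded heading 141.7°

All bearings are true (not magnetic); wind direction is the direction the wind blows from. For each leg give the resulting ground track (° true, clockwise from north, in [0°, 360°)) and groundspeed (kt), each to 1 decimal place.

Leg 1: track=254.2°, groundspeed=239.7 kt
Leg 2: track=214.7°, groundspeed=247.0 kt
Leg 3: track=138.5°, groundspeed=241.7 kt
Leg 4: track=144.5°, groundspeed=243.0 kt

Leg 1: heading 257.5°; drift -3.3° → track 254.2°, groundspeed 239.7 kt
Leg 2: heading 216.1°; drift -1.4° → track 214.7°, groundspeed 247.0 kt
Leg 3: heading 135.5°; drift +3.0° → track 138.5°, groundspeed 241.7 kt
Leg 4: heading 141.7°; drift +2.8° → track 144.5°, groundspeed 243.0 kt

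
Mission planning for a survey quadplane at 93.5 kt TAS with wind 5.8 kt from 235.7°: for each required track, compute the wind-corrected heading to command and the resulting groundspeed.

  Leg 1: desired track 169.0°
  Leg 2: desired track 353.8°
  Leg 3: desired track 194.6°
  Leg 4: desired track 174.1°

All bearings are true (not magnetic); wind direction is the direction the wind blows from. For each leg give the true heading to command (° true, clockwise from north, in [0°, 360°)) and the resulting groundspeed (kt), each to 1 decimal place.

Leg 1: heading=172.3°, groundspeed=91.1 kt
Leg 2: heading=350.7°, groundspeed=96.1 kt
Leg 3: heading=196.9°, groundspeed=89.1 kt
Leg 4: heading=177.2°, groundspeed=90.6 kt

Leg 1: desired track 169.0°; wind correction +3.3° → command heading 172.3°, groundspeed 91.1 kt
Leg 2: desired track 353.8°; wind correction -3.1° → command heading 350.7°, groundspeed 96.1 kt
Leg 3: desired track 194.6°; wind correction +2.3° → command heading 196.9°, groundspeed 89.1 kt
Leg 4: desired track 174.1°; wind correction +3.1° → command heading 177.2°, groundspeed 90.6 kt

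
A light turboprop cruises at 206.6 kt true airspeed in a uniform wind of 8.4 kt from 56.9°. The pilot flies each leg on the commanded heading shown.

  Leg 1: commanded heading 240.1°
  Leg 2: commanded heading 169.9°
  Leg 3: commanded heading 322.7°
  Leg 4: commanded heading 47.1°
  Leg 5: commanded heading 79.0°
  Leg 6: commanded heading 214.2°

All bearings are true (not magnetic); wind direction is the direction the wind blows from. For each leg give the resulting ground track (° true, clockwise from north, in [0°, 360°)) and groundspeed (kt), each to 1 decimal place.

Leg 1: heading 240.1°; drift -0.1° → track 240.0°, groundspeed 215.0 kt
Leg 2: heading 169.9°; drift +2.1° → track 172.0°, groundspeed 210.0 kt
Leg 3: heading 322.7°; drift -2.3° → track 320.4°, groundspeed 207.4 kt
Leg 4: heading 47.1°; drift -0.4° → track 46.7°, groundspeed 198.3 kt
Leg 5: heading 79.0°; drift +0.9° → track 79.9°, groundspeed 198.8 kt
Leg 6: heading 214.2°; drift +0.9° → track 215.1°, groundspeed 214.4 kt

Leg 1: track=240.0°, groundspeed=215.0 kt
Leg 2: track=172.0°, groundspeed=210.0 kt
Leg 3: track=320.4°, groundspeed=207.4 kt
Leg 4: track=46.7°, groundspeed=198.3 kt
Leg 5: track=79.9°, groundspeed=198.8 kt
Leg 6: track=215.1°, groundspeed=214.4 kt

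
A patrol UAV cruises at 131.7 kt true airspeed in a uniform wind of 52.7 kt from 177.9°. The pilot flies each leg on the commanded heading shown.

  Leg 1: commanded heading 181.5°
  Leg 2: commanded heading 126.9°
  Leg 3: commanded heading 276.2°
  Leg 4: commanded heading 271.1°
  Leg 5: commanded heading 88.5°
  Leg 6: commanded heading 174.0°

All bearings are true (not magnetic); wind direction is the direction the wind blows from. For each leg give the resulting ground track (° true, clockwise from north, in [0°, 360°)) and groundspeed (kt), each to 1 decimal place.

Leg 1: heading 181.5°; drift +2.4° → track 183.9°, groundspeed 79.2 kt
Leg 2: heading 126.9°; drift -22.6° → track 104.3°, groundspeed 106.7 kt
Leg 3: heading 276.2°; drift +20.5° → track 296.7°, groundspeed 148.7 kt
Leg 4: heading 271.1°; drift +21.3° → track 292.4°, groundspeed 144.6 kt
Leg 5: heading 88.5°; drift -21.9° → track 66.6°, groundspeed 141.3 kt
Leg 6: heading 174.0°; drift -2.6° → track 171.4°, groundspeed 79.2 kt

Leg 1: track=183.9°, groundspeed=79.2 kt
Leg 2: track=104.3°, groundspeed=106.7 kt
Leg 3: track=296.7°, groundspeed=148.7 kt
Leg 4: track=292.4°, groundspeed=144.6 kt
Leg 5: track=66.6°, groundspeed=141.3 kt
Leg 6: track=171.4°, groundspeed=79.2 kt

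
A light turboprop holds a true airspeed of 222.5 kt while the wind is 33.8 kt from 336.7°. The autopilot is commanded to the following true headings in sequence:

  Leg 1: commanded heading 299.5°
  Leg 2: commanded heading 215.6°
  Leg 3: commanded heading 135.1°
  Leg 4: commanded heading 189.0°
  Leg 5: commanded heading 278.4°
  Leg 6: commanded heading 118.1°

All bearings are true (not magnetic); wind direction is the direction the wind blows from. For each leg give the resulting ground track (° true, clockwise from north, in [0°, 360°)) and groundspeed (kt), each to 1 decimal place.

Leg 1: heading 299.5°; drift -6.0° → track 293.5°, groundspeed 196.6 kt
Leg 2: heading 215.6°; drift -6.9° → track 208.7°, groundspeed 241.7 kt
Leg 3: heading 135.1°; drift +2.8° → track 137.9°, groundspeed 254.2 kt
Leg 4: heading 189.0°; drift -4.1° → track 184.9°, groundspeed 251.7 kt
Leg 5: heading 278.4°; drift -8.0° → track 270.4°, groundspeed 206.7 kt
Leg 6: heading 118.1°; drift +4.8° → track 122.9°, groundspeed 249.8 kt

Leg 1: track=293.5°, groundspeed=196.6 kt
Leg 2: track=208.7°, groundspeed=241.7 kt
Leg 3: track=137.9°, groundspeed=254.2 kt
Leg 4: track=184.9°, groundspeed=251.7 kt
Leg 5: track=270.4°, groundspeed=206.7 kt
Leg 6: track=122.9°, groundspeed=249.8 kt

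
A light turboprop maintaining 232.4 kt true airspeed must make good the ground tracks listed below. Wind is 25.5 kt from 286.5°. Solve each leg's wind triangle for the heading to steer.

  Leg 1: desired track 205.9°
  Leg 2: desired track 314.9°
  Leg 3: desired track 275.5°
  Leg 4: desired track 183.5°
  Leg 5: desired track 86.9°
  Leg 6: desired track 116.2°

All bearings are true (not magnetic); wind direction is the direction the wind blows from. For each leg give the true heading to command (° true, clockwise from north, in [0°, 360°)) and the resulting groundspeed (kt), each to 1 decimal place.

Leg 1: heading=212.1°, groundspeed=226.9 kt
Leg 2: heading=311.9°, groundspeed=209.7 kt
Leg 3: heading=276.7°, groundspeed=207.3 kt
Leg 4: heading=189.6°, groundspeed=236.8 kt
Leg 5: heading=84.8°, groundspeed=256.3 kt
Leg 6: heading=117.3°, groundspeed=257.5 kt

Leg 1: desired track 205.9°; wind correction +6.2° → command heading 212.1°, groundspeed 226.9 kt
Leg 2: desired track 314.9°; wind correction -3.0° → command heading 311.9°, groundspeed 209.7 kt
Leg 3: desired track 275.5°; wind correction +1.2° → command heading 276.7°, groundspeed 207.3 kt
Leg 4: desired track 183.5°; wind correction +6.1° → command heading 189.6°, groundspeed 236.8 kt
Leg 5: desired track 86.9°; wind correction -2.1° → command heading 84.8°, groundspeed 256.3 kt
Leg 6: desired track 116.2°; wind correction +1.1° → command heading 117.3°, groundspeed 257.5 kt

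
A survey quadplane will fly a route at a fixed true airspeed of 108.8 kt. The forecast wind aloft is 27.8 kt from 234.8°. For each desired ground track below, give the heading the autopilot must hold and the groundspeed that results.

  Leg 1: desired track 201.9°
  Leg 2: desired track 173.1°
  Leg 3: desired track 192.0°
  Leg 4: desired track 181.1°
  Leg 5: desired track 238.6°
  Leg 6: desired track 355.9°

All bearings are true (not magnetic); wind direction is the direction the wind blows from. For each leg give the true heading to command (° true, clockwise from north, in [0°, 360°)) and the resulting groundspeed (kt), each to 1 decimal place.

Leg 1: desired track 201.9°; wind correction +8.0° → command heading 209.9°, groundspeed 84.4 kt
Leg 2: desired track 173.1°; wind correction +13.0° → command heading 186.1°, groundspeed 92.8 kt
Leg 3: desired track 192.0°; wind correction +10.0° → command heading 202.0°, groundspeed 86.8 kt
Leg 4: desired track 181.1°; wind correction +11.9° → command heading 193.0°, groundspeed 90.0 kt
Leg 5: desired track 238.6°; wind correction -1.0° → command heading 237.6°, groundspeed 81.0 kt
Leg 6: desired track 355.9°; wind correction -12.6° → command heading 343.3°, groundspeed 120.5 kt

Leg 1: heading=209.9°, groundspeed=84.4 kt
Leg 2: heading=186.1°, groundspeed=92.8 kt
Leg 3: heading=202.0°, groundspeed=86.8 kt
Leg 4: heading=193.0°, groundspeed=90.0 kt
Leg 5: heading=237.6°, groundspeed=81.0 kt
Leg 6: heading=343.3°, groundspeed=120.5 kt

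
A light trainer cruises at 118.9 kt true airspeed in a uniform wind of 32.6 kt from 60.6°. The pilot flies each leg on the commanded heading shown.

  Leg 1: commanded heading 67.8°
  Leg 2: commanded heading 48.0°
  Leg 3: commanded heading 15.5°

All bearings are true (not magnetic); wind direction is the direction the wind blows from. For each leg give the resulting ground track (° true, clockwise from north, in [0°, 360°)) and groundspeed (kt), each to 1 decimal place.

Leg 1: track=70.5°, groundspeed=86.7 kt
Leg 2: track=43.3°, groundspeed=87.4 kt
Leg 3: track=2.0°, groundspeed=98.6 kt

Leg 1: heading 67.8°; drift +2.7° → track 70.5°, groundspeed 86.7 kt
Leg 2: heading 48.0°; drift -4.7° → track 43.3°, groundspeed 87.4 kt
Leg 3: heading 15.5°; drift -13.5° → track 2.0°, groundspeed 98.6 kt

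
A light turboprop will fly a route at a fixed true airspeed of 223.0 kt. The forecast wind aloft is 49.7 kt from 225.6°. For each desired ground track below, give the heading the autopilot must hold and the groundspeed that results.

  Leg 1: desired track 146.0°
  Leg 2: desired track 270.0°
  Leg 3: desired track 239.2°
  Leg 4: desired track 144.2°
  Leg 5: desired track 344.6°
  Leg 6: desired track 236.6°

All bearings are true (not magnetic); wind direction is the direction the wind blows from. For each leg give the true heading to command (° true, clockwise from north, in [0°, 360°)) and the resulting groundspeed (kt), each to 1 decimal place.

Leg 1: heading=158.7°, groundspeed=208.6 kt
Leg 2: heading=261.0°, groundspeed=184.8 kt
Leg 3: heading=236.2°, groundspeed=174.4 kt
Leg 4: heading=156.9°, groundspeed=210.1 kt
Leg 5: heading=333.4°, groundspeed=242.8 kt
Leg 6: heading=234.2°, groundspeed=174.0 kt

Leg 1: desired track 146.0°; wind correction +12.7° → command heading 158.7°, groundspeed 208.6 kt
Leg 2: desired track 270.0°; wind correction -9.0° → command heading 261.0°, groundspeed 184.8 kt
Leg 3: desired track 239.2°; wind correction -3.0° → command heading 236.2°, groundspeed 174.4 kt
Leg 4: desired track 144.2°; wind correction +12.7° → command heading 156.9°, groundspeed 210.1 kt
Leg 5: desired track 344.6°; wind correction -11.2° → command heading 333.4°, groundspeed 242.8 kt
Leg 6: desired track 236.6°; wind correction -2.4° → command heading 234.2°, groundspeed 174.0 kt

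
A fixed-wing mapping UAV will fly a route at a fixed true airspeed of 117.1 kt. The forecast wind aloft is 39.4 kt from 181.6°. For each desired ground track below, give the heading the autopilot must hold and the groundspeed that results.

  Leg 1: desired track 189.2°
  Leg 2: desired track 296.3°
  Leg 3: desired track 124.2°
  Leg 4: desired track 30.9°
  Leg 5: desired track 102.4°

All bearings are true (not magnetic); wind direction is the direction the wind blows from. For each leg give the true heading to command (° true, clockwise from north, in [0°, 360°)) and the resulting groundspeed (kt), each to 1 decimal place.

Leg 1: desired track 189.2°; wind correction -2.6° → command heading 186.6°, groundspeed 77.9 kt
Leg 2: desired track 296.3°; wind correction -17.8° → command heading 278.5°, groundspeed 128.0 kt
Leg 3: desired track 124.2°; wind correction +16.5° → command heading 140.7°, groundspeed 91.1 kt
Leg 4: desired track 30.9°; wind correction +9.5° → command heading 40.4°, groundspeed 149.9 kt
Leg 5: desired track 102.4°; wind correction +19.3° → command heading 121.7°, groundspeed 103.1 kt

Leg 1: heading=186.6°, groundspeed=77.9 kt
Leg 2: heading=278.5°, groundspeed=128.0 kt
Leg 3: heading=140.7°, groundspeed=91.1 kt
Leg 4: heading=40.4°, groundspeed=149.9 kt
Leg 5: heading=121.7°, groundspeed=103.1 kt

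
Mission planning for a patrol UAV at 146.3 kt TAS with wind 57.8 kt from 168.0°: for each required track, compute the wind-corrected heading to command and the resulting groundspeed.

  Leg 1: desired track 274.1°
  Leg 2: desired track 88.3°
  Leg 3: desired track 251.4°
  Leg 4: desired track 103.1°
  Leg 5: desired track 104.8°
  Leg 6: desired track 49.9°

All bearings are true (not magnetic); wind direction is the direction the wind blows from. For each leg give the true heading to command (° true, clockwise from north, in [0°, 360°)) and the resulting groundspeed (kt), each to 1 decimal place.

Leg 1: desired track 274.1°; wind correction -22.3° → command heading 251.8°, groundspeed 151.4 kt
Leg 2: desired track 88.3°; wind correction +22.9° → command heading 111.2°, groundspeed 124.5 kt
Leg 3: desired track 251.4°; wind correction -23.1° → command heading 228.3°, groundspeed 127.9 kt
Leg 4: desired track 103.1°; wind correction +21.0° → command heading 124.1°, groundspeed 112.1 kt
Leg 5: desired track 104.8°; wind correction +20.6° → command heading 125.4°, groundspeed 110.8 kt
Leg 6: desired track 49.9°; wind correction +20.4° → command heading 70.3°, groundspeed 164.4 kt

Leg 1: heading=251.8°, groundspeed=151.4 kt
Leg 2: heading=111.2°, groundspeed=124.5 kt
Leg 3: heading=228.3°, groundspeed=127.9 kt
Leg 4: heading=124.1°, groundspeed=112.1 kt
Leg 5: heading=125.4°, groundspeed=110.8 kt
Leg 6: heading=70.3°, groundspeed=164.4 kt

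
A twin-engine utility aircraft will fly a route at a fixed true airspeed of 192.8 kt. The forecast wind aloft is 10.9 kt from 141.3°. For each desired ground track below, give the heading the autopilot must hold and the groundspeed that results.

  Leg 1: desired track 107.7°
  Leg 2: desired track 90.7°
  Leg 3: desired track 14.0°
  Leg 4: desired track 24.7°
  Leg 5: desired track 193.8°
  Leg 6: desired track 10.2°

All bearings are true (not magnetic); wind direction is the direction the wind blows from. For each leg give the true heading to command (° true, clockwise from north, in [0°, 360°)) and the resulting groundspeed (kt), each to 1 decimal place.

Leg 1: desired track 107.7°; wind correction +1.8° → command heading 109.5°, groundspeed 183.6 kt
Leg 2: desired track 90.7°; wind correction +2.5° → command heading 93.2°, groundspeed 185.7 kt
Leg 3: desired track 14.0°; wind correction +2.6° → command heading 16.6°, groundspeed 199.2 kt
Leg 4: desired track 24.7°; wind correction +2.9° → command heading 27.6°, groundspeed 197.4 kt
Leg 5: desired track 193.8°; wind correction -2.6° → command heading 191.2°, groundspeed 186.0 kt
Leg 6: desired track 10.2°; wind correction +2.4° → command heading 12.6°, groundspeed 199.8 kt

Leg 1: heading=109.5°, groundspeed=183.6 kt
Leg 2: heading=93.2°, groundspeed=185.7 kt
Leg 3: heading=16.6°, groundspeed=199.2 kt
Leg 4: heading=27.6°, groundspeed=197.4 kt
Leg 5: heading=191.2°, groundspeed=186.0 kt
Leg 6: heading=12.6°, groundspeed=199.8 kt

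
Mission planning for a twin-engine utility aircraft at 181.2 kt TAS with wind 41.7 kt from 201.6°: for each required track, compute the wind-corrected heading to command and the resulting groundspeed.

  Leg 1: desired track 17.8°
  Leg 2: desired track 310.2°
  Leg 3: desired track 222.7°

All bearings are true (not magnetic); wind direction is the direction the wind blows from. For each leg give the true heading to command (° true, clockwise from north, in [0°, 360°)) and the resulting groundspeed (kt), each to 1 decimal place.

Leg 1: desired track 17.8°; wind correction -0.9° → command heading 16.9°, groundspeed 222.8 kt
Leg 2: desired track 310.2°; wind correction -12.6° → command heading 297.6°, groundspeed 190.1 kt
Leg 3: desired track 222.7°; wind correction -4.8° → command heading 217.9°, groundspeed 141.7 kt

Leg 1: heading=16.9°, groundspeed=222.8 kt
Leg 2: heading=297.6°, groundspeed=190.1 kt
Leg 3: heading=217.9°, groundspeed=141.7 kt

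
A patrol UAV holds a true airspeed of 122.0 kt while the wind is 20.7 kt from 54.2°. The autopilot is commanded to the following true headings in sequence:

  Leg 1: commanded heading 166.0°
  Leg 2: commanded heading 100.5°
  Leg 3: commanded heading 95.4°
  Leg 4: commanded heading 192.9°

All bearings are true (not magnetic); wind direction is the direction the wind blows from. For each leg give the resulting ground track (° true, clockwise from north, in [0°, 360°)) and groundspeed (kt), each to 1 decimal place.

Leg 1: track=174.4°, groundspeed=131.1 kt
Leg 2: track=108.4°, groundspeed=108.7 kt
Leg 3: track=102.7°, groundspeed=107.3 kt
Leg 4: track=198.6°, groundspeed=138.2 kt

Leg 1: heading 166.0°; drift +8.4° → track 174.4°, groundspeed 131.1 kt
Leg 2: heading 100.5°; drift +7.9° → track 108.4°, groundspeed 108.7 kt
Leg 3: heading 95.4°; drift +7.3° → track 102.7°, groundspeed 107.3 kt
Leg 4: heading 192.9°; drift +5.7° → track 198.6°, groundspeed 138.2 kt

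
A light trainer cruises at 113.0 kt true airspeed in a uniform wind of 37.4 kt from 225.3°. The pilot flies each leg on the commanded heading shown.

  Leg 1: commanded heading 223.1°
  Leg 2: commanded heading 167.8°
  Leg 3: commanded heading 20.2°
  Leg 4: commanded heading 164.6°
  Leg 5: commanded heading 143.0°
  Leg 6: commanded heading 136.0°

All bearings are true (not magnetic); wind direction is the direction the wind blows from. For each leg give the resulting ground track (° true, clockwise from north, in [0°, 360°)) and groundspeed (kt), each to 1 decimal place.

Leg 1: track=222.0°, groundspeed=75.6 kt
Leg 2: track=149.0°, groundspeed=98.1 kt
Leg 3: track=26.4°, groundspeed=147.7 kt
Leg 4: track=145.6°, groundspeed=100.2 kt
Leg 5: track=124.1°, groundspeed=114.2 kt
Leg 6: track=117.6°, groundspeed=118.6 kt

Leg 1: heading 223.1°; drift -1.1° → track 222.0°, groundspeed 75.6 kt
Leg 2: heading 167.8°; drift -18.8° → track 149.0°, groundspeed 98.1 kt
Leg 3: heading 20.2°; drift +6.2° → track 26.4°, groundspeed 147.7 kt
Leg 4: heading 164.6°; drift -19.0° → track 145.6°, groundspeed 100.2 kt
Leg 5: heading 143.0°; drift -18.9° → track 124.1°, groundspeed 114.2 kt
Leg 6: heading 136.0°; drift -18.4° → track 117.6°, groundspeed 118.6 kt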